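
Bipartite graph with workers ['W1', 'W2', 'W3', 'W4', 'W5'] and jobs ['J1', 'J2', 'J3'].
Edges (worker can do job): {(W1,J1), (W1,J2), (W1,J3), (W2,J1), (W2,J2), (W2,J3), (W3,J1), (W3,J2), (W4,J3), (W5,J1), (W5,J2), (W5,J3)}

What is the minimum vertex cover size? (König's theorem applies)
Minimum vertex cover size = 3

By König's theorem: in bipartite graphs,
min vertex cover = max matching = 3

Maximum matching has size 3, so minimum vertex cover also has size 3.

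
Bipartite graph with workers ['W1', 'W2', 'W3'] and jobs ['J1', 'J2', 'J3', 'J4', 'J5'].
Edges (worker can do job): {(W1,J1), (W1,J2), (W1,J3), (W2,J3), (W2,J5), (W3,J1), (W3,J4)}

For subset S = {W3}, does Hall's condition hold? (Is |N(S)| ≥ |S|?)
Yes: |N(S)| = 2, |S| = 1

Subset S = {W3}
Neighbors N(S) = {J1, J4}

|N(S)| = 2, |S| = 1
Hall's condition: |N(S)| ≥ |S| is satisfied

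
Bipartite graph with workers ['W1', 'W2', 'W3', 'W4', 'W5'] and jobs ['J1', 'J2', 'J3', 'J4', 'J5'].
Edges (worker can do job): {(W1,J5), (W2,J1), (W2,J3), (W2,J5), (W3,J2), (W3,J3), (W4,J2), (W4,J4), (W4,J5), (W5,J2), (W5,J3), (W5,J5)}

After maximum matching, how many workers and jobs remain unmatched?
Unmatched: 0 workers, 0 jobs

Maximum matching size: 5
Workers: 5 total, 5 matched, 0 unmatched
Jobs: 5 total, 5 matched, 0 unmatched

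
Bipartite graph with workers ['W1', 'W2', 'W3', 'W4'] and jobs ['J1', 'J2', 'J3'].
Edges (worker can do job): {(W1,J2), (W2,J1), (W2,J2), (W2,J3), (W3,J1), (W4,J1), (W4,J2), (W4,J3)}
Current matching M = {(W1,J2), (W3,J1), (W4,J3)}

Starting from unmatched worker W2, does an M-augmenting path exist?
No augmenting path from W2

Alternating search from W2 reaches jobs: {J1, J2, J3}.
Every reachable job is already matched in M, and following those matched edges back to workers exposes no further unvisited jobs.
No M-augmenting path from W2 exists.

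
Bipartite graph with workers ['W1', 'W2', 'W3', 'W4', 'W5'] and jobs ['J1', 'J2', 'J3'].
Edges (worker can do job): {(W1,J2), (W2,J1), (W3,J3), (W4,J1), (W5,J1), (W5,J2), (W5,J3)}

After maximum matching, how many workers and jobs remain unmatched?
Unmatched: 2 workers, 0 jobs

Maximum matching size: 3
Workers: 5 total, 3 matched, 2 unmatched
Jobs: 3 total, 3 matched, 0 unmatched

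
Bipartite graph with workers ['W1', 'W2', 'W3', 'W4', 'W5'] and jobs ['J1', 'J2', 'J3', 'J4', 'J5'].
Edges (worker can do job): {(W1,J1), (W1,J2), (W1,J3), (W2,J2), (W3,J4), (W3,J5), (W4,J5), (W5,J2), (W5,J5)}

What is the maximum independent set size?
Maximum independent set = 6

By König's theorem:
- Min vertex cover = Max matching = 4
- Max independent set = Total vertices - Min vertex cover
- Max independent set = 10 - 4 = 6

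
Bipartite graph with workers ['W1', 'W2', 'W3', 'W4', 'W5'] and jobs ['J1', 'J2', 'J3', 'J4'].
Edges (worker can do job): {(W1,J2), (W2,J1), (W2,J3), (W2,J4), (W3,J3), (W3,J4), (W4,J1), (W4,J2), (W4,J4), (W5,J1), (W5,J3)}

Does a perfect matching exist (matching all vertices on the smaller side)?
Yes, perfect matching exists (size 4)

Perfect matching: {(W1,J2), (W3,J3), (W4,J4), (W5,J1)}
All 4 vertices on the smaller side are matched.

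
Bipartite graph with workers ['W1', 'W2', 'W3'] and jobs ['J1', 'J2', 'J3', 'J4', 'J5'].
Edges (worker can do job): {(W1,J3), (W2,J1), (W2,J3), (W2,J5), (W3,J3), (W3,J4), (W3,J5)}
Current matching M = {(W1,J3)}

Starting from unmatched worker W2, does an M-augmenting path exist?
Yes: W2 → J1

An M-augmenting path alternates non-matching / matching edges, starting and ending at unmatched vertices.
Path: W2 → J1
(J1 is unmatched in M, so the path is augmenting.)
Flipping edges along this path would increase |M| from 1 to 2.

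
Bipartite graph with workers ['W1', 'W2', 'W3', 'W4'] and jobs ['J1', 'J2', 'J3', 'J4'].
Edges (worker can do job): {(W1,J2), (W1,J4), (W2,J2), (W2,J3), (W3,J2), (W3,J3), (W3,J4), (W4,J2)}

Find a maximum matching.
Matching: {(W2,J3), (W3,J4), (W4,J2)}

Maximum matching (size 3):
  W2 → J3
  W3 → J4
  W4 → J2

Each worker is assigned to at most one job, and each job to at most one worker.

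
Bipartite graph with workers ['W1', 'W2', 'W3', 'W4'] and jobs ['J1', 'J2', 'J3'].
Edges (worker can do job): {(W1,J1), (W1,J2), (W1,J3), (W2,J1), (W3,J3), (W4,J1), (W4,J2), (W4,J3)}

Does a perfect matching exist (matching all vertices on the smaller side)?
Yes, perfect matching exists (size 3)

Perfect matching: {(W1,J2), (W3,J3), (W4,J1)}
All 3 vertices on the smaller side are matched.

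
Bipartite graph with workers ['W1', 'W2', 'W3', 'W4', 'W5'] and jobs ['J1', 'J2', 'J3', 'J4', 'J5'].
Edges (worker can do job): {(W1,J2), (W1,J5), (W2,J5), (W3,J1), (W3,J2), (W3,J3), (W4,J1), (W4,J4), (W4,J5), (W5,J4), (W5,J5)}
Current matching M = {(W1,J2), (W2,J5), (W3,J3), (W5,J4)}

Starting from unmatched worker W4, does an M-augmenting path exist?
Yes: W4 → J1

An M-augmenting path alternates non-matching / matching edges, starting and ending at unmatched vertices.
Path: W4 → J1
(J1 is unmatched in M, so the path is augmenting.)
Flipping edges along this path would increase |M| from 4 to 5.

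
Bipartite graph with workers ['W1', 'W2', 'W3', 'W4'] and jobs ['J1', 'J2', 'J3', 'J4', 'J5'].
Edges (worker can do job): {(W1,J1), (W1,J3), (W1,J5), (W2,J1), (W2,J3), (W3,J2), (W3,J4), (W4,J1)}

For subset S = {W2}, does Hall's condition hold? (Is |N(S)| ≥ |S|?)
Yes: |N(S)| = 2, |S| = 1

Subset S = {W2}
Neighbors N(S) = {J1, J3}

|N(S)| = 2, |S| = 1
Hall's condition: |N(S)| ≥ |S| is satisfied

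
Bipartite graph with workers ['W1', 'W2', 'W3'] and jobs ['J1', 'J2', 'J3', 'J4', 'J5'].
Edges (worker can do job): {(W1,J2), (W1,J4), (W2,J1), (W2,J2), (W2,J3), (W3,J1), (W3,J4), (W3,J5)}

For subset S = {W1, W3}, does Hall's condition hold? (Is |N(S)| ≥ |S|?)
Yes: |N(S)| = 4, |S| = 2

Subset S = {W1, W3}
Neighbors N(S) = {J1, J2, J4, J5}

|N(S)| = 4, |S| = 2
Hall's condition: |N(S)| ≥ |S| is satisfied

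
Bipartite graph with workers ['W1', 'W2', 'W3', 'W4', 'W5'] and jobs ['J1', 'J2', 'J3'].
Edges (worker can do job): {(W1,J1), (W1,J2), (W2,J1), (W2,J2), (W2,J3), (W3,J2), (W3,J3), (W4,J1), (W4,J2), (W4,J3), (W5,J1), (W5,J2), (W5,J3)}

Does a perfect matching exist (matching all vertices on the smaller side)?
Yes, perfect matching exists (size 3)

Perfect matching: {(W3,J2), (W4,J1), (W5,J3)}
All 3 vertices on the smaller side are matched.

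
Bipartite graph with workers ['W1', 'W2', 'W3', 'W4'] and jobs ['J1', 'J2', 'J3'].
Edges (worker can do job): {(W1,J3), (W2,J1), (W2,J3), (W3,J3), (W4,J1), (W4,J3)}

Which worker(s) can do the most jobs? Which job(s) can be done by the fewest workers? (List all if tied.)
Most versatile: W2, W4 (2 jobs); Least covered: J2 (0 workers)

Worker degrees (jobs they can do): W1:1, W2:2, W3:1, W4:2
Job degrees (workers who can do it): J1:2, J2:0, J3:4

Maximum worker degree is 2, achieved by: W2, W4
Minimum job degree is 0, achieved by: J2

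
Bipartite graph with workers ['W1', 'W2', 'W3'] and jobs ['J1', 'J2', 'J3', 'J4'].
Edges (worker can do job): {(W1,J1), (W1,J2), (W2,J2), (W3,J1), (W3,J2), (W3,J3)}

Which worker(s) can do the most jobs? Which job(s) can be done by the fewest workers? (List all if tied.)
Most versatile: W3 (3 jobs); Least covered: J4 (0 workers)

Worker degrees (jobs they can do): W1:2, W2:1, W3:3
Job degrees (workers who can do it): J1:2, J2:3, J3:1, J4:0

Maximum worker degree is 3, achieved by: W3
Minimum job degree is 0, achieved by: J4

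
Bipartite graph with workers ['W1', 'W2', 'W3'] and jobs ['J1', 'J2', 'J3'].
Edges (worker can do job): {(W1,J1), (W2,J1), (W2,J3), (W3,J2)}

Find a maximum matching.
Matching: {(W1,J1), (W2,J3), (W3,J2)}

Maximum matching (size 3):
  W1 → J1
  W2 → J3
  W3 → J2

Each worker is assigned to at most one job, and each job to at most one worker.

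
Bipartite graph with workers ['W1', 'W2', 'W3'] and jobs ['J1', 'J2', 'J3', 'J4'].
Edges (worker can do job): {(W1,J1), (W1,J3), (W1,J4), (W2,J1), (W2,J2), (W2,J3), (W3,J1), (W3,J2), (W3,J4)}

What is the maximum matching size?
Maximum matching size = 3

Maximum matching: {(W1,J1), (W2,J3), (W3,J4)}
Size: 3

This assigns 3 workers to 3 distinct jobs.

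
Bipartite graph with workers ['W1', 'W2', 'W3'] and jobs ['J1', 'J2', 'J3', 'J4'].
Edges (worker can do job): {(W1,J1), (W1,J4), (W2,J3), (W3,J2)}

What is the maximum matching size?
Maximum matching size = 3

Maximum matching: {(W1,J4), (W2,J3), (W3,J2)}
Size: 3

This assigns 3 workers to 3 distinct jobs.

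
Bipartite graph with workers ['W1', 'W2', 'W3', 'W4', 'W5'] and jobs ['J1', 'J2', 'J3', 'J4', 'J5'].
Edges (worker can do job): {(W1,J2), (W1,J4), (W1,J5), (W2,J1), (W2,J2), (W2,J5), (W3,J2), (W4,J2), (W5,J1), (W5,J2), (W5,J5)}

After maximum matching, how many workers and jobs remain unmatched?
Unmatched: 1 workers, 1 jobs

Maximum matching size: 4
Workers: 5 total, 4 matched, 1 unmatched
Jobs: 5 total, 4 matched, 1 unmatched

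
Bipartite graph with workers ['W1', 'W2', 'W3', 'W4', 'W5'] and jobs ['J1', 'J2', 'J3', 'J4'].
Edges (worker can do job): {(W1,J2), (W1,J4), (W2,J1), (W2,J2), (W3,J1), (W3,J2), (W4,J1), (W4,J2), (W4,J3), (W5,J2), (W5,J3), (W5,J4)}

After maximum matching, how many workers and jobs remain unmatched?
Unmatched: 1 workers, 0 jobs

Maximum matching size: 4
Workers: 5 total, 4 matched, 1 unmatched
Jobs: 4 total, 4 matched, 0 unmatched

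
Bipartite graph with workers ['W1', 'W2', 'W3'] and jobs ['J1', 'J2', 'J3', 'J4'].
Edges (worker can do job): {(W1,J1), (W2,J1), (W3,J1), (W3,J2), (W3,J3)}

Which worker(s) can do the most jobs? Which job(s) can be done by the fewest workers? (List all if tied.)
Most versatile: W3 (3 jobs); Least covered: J4 (0 workers)

Worker degrees (jobs they can do): W1:1, W2:1, W3:3
Job degrees (workers who can do it): J1:3, J2:1, J3:1, J4:0

Maximum worker degree is 3, achieved by: W3
Minimum job degree is 0, achieved by: J4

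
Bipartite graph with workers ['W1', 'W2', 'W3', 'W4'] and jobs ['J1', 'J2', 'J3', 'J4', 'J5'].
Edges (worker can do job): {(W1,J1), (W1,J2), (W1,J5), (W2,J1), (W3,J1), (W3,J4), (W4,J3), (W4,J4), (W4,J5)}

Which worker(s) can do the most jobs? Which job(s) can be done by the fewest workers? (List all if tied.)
Most versatile: W1, W4 (3 jobs); Least covered: J2, J3 (1 workers)

Worker degrees (jobs they can do): W1:3, W2:1, W3:2, W4:3
Job degrees (workers who can do it): J1:3, J2:1, J3:1, J4:2, J5:2

Maximum worker degree is 3, achieved by: W1, W4
Minimum job degree is 1, achieved by: J2, J3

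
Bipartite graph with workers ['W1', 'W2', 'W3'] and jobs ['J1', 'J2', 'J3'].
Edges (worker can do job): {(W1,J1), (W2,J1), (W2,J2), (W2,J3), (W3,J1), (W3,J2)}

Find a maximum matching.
Matching: {(W1,J1), (W2,J3), (W3,J2)}

Maximum matching (size 3):
  W1 → J1
  W2 → J3
  W3 → J2

Each worker is assigned to at most one job, and each job to at most one worker.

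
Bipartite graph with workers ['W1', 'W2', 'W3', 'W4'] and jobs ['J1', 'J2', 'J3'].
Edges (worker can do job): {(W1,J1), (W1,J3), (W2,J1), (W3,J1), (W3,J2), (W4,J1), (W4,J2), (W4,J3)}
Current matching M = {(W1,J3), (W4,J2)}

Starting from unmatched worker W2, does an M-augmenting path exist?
Yes: W2 → J1

An M-augmenting path alternates non-matching / matching edges, starting and ending at unmatched vertices.
Path: W2 → J1
(J1 is unmatched in M, so the path is augmenting.)
Flipping edges along this path would increase |M| from 2 to 3.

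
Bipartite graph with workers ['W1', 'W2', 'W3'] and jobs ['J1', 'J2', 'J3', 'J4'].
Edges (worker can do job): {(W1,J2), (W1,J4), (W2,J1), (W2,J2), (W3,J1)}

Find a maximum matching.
Matching: {(W1,J4), (W2,J2), (W3,J1)}

Maximum matching (size 3):
  W1 → J4
  W2 → J2
  W3 → J1

Each worker is assigned to at most one job, and each job to at most one worker.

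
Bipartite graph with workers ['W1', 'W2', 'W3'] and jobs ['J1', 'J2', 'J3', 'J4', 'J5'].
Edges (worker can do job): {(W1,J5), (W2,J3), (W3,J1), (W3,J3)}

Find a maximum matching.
Matching: {(W1,J5), (W2,J3), (W3,J1)}

Maximum matching (size 3):
  W1 → J5
  W2 → J3
  W3 → J1

Each worker is assigned to at most one job, and each job to at most one worker.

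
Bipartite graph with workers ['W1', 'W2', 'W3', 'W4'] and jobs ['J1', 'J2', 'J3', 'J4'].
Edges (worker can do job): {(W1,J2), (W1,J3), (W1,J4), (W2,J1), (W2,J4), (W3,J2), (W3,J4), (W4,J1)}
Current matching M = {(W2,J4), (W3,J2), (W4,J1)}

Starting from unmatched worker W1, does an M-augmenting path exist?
Yes: W1 → J3

An M-augmenting path alternates non-matching / matching edges, starting and ending at unmatched vertices.
Path: W1 → J3
(J3 is unmatched in M, so the path is augmenting.)
Flipping edges along this path would increase |M| from 3 to 4.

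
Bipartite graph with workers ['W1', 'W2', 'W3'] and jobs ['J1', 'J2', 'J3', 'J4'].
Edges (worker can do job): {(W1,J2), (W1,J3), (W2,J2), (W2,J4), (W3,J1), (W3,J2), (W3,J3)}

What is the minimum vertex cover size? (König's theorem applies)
Minimum vertex cover size = 3

By König's theorem: in bipartite graphs,
min vertex cover = max matching = 3

Maximum matching has size 3, so minimum vertex cover also has size 3.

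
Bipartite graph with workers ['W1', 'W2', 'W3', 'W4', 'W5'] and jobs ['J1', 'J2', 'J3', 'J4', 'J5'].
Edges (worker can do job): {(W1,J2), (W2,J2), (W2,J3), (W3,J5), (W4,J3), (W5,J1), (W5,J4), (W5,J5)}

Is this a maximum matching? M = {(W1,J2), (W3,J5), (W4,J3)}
No, size 3 is not maximum

Proposed matching has size 3.
Maximum matching size for this graph: 4.

This is NOT maximum - can be improved to size 4.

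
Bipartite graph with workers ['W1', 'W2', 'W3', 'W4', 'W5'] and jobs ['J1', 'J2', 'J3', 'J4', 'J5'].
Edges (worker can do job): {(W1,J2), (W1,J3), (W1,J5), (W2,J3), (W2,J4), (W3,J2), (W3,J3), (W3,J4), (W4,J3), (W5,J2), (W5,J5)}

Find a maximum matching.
Matching: {(W2,J4), (W3,J2), (W4,J3), (W5,J5)}

Maximum matching (size 4):
  W2 → J4
  W3 → J2
  W4 → J3
  W5 → J5

Each worker is assigned to at most one job, and each job to at most one worker.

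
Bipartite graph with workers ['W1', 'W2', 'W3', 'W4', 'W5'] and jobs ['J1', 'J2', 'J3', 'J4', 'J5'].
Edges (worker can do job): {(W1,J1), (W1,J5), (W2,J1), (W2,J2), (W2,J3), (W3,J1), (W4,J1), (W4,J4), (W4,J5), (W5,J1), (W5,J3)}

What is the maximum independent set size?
Maximum independent set = 5

By König's theorem:
- Min vertex cover = Max matching = 5
- Max independent set = Total vertices - Min vertex cover
- Max independent set = 10 - 5 = 5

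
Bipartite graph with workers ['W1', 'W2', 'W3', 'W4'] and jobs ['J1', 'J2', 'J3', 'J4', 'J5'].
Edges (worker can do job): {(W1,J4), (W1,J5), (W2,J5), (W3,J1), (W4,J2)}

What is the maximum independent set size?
Maximum independent set = 5

By König's theorem:
- Min vertex cover = Max matching = 4
- Max independent set = Total vertices - Min vertex cover
- Max independent set = 9 - 4 = 5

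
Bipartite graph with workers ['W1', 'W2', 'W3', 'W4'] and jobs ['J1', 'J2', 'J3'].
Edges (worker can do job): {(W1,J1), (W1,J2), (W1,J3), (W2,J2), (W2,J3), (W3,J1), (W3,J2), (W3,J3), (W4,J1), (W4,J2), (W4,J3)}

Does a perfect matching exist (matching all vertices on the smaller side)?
Yes, perfect matching exists (size 3)

Perfect matching: {(W1,J2), (W3,J3), (W4,J1)}
All 3 vertices on the smaller side are matched.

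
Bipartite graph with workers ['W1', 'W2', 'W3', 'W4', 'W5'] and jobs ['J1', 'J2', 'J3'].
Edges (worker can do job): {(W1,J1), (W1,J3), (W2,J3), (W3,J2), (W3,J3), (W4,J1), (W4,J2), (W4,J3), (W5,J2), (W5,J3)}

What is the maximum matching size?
Maximum matching size = 3

Maximum matching: {(W3,J3), (W4,J1), (W5,J2)}
Size: 3

This assigns 3 workers to 3 distinct jobs.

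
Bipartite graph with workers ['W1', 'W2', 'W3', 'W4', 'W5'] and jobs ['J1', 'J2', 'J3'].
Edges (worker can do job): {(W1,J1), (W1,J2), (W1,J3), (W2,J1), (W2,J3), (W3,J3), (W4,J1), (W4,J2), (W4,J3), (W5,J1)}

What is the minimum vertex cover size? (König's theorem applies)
Minimum vertex cover size = 3

By König's theorem: in bipartite graphs,
min vertex cover = max matching = 3

Maximum matching has size 3, so minimum vertex cover also has size 3.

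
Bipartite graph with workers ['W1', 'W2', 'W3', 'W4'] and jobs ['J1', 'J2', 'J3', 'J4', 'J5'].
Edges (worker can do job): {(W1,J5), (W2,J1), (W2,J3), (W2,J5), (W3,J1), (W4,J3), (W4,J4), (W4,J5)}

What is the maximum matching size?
Maximum matching size = 4

Maximum matching: {(W1,J5), (W2,J3), (W3,J1), (W4,J4)}
Size: 4

This assigns 4 workers to 4 distinct jobs.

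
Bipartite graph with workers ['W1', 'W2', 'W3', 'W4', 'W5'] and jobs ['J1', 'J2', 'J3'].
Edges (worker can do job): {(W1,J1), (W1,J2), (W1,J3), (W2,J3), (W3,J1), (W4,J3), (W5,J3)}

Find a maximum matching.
Matching: {(W1,J2), (W3,J1), (W5,J3)}

Maximum matching (size 3):
  W1 → J2
  W3 → J1
  W5 → J3

Each worker is assigned to at most one job, and each job to at most one worker.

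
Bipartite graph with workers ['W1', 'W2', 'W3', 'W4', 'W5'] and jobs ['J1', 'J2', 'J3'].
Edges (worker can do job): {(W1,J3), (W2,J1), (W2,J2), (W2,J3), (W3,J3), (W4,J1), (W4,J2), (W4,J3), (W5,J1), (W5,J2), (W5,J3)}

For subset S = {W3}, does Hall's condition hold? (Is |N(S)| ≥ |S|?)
Yes: |N(S)| = 1, |S| = 1

Subset S = {W3}
Neighbors N(S) = {J3}

|N(S)| = 1, |S| = 1
Hall's condition: |N(S)| ≥ |S| is satisfied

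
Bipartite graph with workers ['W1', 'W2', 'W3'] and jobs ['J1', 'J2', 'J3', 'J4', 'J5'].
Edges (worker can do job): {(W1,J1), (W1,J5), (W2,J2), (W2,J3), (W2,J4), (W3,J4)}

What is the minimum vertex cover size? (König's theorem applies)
Minimum vertex cover size = 3

By König's theorem: in bipartite graphs,
min vertex cover = max matching = 3

Maximum matching has size 3, so minimum vertex cover also has size 3.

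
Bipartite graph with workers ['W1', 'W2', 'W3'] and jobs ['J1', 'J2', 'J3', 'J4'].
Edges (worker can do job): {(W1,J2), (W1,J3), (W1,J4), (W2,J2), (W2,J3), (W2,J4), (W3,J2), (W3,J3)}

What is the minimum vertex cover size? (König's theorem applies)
Minimum vertex cover size = 3

By König's theorem: in bipartite graphs,
min vertex cover = max matching = 3

Maximum matching has size 3, so minimum vertex cover also has size 3.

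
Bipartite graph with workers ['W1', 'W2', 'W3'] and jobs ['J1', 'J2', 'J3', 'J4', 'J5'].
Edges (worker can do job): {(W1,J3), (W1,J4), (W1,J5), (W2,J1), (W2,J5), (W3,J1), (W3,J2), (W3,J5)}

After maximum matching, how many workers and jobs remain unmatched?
Unmatched: 0 workers, 2 jobs

Maximum matching size: 3
Workers: 3 total, 3 matched, 0 unmatched
Jobs: 5 total, 3 matched, 2 unmatched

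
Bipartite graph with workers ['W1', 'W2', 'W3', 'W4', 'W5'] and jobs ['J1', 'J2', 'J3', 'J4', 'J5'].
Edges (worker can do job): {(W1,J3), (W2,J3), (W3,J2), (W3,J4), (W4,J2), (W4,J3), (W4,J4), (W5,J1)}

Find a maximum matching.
Matching: {(W1,J3), (W3,J4), (W4,J2), (W5,J1)}

Maximum matching (size 4):
  W1 → J3
  W3 → J4
  W4 → J2
  W5 → J1

Each worker is assigned to at most one job, and each job to at most one worker.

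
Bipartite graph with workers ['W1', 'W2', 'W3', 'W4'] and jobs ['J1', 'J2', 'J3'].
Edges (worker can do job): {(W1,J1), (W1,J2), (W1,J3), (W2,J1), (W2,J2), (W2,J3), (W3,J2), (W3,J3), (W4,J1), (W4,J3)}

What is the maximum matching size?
Maximum matching size = 3

Maximum matching: {(W1,J1), (W3,J2), (W4,J3)}
Size: 3

This assigns 3 workers to 3 distinct jobs.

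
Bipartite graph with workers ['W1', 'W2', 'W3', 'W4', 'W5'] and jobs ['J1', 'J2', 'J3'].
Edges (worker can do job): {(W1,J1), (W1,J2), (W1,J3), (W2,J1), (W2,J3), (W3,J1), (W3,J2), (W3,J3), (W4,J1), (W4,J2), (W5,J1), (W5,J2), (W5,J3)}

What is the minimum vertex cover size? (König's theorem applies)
Minimum vertex cover size = 3

By König's theorem: in bipartite graphs,
min vertex cover = max matching = 3

Maximum matching has size 3, so minimum vertex cover also has size 3.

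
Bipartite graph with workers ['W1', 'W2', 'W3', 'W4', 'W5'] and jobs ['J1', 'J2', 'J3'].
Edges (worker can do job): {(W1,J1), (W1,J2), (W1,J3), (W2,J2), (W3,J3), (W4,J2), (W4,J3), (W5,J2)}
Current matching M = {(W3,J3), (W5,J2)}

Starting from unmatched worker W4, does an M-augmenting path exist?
No augmenting path from W4

Alternating search from W4 reaches jobs: {J2, J3}.
Every reachable job is already matched in M, and following those matched edges back to workers exposes no further unvisited jobs.
No M-augmenting path from W4 exists.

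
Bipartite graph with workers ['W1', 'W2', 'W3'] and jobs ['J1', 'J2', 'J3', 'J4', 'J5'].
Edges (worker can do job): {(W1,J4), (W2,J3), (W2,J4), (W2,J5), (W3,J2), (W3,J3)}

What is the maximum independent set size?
Maximum independent set = 5

By König's theorem:
- Min vertex cover = Max matching = 3
- Max independent set = Total vertices - Min vertex cover
- Max independent set = 8 - 3 = 5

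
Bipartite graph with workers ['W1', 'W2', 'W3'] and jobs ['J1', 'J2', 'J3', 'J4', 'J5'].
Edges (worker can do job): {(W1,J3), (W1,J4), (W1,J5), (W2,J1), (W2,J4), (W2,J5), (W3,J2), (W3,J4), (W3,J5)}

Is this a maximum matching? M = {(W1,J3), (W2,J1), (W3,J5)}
Yes, size 3 is maximum

Proposed matching has size 3.
Maximum matching size for this graph: 3.

This is a maximum matching.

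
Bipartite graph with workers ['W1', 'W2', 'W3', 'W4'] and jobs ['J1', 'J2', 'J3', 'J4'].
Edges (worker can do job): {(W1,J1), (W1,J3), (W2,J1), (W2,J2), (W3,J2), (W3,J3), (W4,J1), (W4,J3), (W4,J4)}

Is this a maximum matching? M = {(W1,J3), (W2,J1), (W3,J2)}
No, size 3 is not maximum

Proposed matching has size 3.
Maximum matching size for this graph: 4.

This is NOT maximum - can be improved to size 4.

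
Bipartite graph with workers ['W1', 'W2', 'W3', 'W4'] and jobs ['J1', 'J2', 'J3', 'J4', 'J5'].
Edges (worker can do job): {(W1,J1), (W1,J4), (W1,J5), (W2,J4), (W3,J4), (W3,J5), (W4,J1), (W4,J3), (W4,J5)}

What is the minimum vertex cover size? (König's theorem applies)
Minimum vertex cover size = 4

By König's theorem: in bipartite graphs,
min vertex cover = max matching = 4

Maximum matching has size 4, so minimum vertex cover also has size 4.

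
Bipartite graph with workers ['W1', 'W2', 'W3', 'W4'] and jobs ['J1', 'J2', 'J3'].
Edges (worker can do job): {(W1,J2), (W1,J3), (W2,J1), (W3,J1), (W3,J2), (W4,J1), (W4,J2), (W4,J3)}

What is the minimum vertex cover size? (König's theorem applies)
Minimum vertex cover size = 3

By König's theorem: in bipartite graphs,
min vertex cover = max matching = 3

Maximum matching has size 3, so minimum vertex cover also has size 3.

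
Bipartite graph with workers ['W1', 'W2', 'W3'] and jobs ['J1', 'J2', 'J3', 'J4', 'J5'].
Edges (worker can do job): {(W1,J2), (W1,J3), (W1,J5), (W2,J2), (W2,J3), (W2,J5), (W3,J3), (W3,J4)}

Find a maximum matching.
Matching: {(W1,J2), (W2,J5), (W3,J3)}

Maximum matching (size 3):
  W1 → J2
  W2 → J5
  W3 → J3

Each worker is assigned to at most one job, and each job to at most one worker.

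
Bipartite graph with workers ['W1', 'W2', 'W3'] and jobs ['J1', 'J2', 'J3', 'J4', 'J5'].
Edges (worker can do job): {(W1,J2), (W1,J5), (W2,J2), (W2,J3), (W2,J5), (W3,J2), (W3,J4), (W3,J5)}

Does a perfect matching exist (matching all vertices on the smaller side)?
Yes, perfect matching exists (size 3)

Perfect matching: {(W1,J2), (W2,J3), (W3,J5)}
All 3 vertices on the smaller side are matched.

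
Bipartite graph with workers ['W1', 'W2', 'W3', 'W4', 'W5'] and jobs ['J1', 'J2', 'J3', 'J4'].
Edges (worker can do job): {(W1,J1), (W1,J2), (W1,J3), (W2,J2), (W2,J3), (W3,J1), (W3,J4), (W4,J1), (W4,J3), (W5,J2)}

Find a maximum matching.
Matching: {(W1,J1), (W3,J4), (W4,J3), (W5,J2)}

Maximum matching (size 4):
  W1 → J1
  W3 → J4
  W4 → J3
  W5 → J2

Each worker is assigned to at most one job, and each job to at most one worker.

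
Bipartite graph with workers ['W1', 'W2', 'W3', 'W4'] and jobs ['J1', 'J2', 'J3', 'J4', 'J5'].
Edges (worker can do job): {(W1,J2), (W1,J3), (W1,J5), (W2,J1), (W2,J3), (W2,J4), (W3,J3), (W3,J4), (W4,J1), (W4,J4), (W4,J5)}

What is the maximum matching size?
Maximum matching size = 4

Maximum matching: {(W1,J2), (W2,J1), (W3,J3), (W4,J5)}
Size: 4

This assigns 4 workers to 4 distinct jobs.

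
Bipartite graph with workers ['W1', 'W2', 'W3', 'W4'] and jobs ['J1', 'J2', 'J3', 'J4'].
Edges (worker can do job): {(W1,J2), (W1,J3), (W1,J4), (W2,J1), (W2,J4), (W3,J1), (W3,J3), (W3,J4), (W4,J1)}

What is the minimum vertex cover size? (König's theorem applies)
Minimum vertex cover size = 4

By König's theorem: in bipartite graphs,
min vertex cover = max matching = 4

Maximum matching has size 4, so minimum vertex cover also has size 4.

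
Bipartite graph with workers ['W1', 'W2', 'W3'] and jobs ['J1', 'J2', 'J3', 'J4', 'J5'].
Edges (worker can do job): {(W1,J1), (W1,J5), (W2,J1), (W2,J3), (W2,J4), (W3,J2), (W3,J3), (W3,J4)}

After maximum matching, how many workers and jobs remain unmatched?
Unmatched: 0 workers, 2 jobs

Maximum matching size: 3
Workers: 3 total, 3 matched, 0 unmatched
Jobs: 5 total, 3 matched, 2 unmatched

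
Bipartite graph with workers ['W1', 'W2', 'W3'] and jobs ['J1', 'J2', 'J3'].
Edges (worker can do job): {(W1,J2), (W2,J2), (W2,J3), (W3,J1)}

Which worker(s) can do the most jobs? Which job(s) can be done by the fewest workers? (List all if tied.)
Most versatile: W2 (2 jobs); Least covered: J1, J3 (1 workers)

Worker degrees (jobs they can do): W1:1, W2:2, W3:1
Job degrees (workers who can do it): J1:1, J2:2, J3:1

Maximum worker degree is 2, achieved by: W2
Minimum job degree is 1, achieved by: J1, J3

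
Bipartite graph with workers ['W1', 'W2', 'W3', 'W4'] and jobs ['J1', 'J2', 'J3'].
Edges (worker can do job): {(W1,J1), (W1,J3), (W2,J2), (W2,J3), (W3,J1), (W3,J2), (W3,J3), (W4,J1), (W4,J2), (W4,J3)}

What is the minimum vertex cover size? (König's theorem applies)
Minimum vertex cover size = 3

By König's theorem: in bipartite graphs,
min vertex cover = max matching = 3

Maximum matching has size 3, so minimum vertex cover also has size 3.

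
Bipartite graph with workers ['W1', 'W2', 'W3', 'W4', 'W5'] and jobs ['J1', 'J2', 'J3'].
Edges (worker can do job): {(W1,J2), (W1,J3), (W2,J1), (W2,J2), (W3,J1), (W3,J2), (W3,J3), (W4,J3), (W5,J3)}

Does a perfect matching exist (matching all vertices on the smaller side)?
Yes, perfect matching exists (size 3)

Perfect matching: {(W2,J1), (W3,J2), (W5,J3)}
All 3 vertices on the smaller side are matched.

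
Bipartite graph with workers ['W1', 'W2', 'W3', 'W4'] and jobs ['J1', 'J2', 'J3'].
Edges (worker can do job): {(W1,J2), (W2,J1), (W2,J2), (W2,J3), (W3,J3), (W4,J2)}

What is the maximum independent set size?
Maximum independent set = 4

By König's theorem:
- Min vertex cover = Max matching = 3
- Max independent set = Total vertices - Min vertex cover
- Max independent set = 7 - 3 = 4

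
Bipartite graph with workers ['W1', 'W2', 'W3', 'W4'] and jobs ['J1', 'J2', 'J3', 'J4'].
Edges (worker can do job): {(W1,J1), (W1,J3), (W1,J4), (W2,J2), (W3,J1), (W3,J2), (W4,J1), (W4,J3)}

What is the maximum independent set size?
Maximum independent set = 4

By König's theorem:
- Min vertex cover = Max matching = 4
- Max independent set = Total vertices - Min vertex cover
- Max independent set = 8 - 4 = 4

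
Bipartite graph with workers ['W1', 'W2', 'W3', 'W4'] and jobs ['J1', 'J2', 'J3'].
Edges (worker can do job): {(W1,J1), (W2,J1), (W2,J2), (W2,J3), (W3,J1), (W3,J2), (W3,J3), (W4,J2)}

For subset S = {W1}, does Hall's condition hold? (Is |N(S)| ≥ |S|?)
Yes: |N(S)| = 1, |S| = 1

Subset S = {W1}
Neighbors N(S) = {J1}

|N(S)| = 1, |S| = 1
Hall's condition: |N(S)| ≥ |S| is satisfied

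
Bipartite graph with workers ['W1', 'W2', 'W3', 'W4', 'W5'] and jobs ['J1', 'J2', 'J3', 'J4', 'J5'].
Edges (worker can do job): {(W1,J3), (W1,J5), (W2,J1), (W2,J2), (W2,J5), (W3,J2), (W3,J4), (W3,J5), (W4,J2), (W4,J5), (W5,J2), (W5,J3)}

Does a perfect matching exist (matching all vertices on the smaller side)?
Yes, perfect matching exists (size 5)

Perfect matching: {(W1,J5), (W2,J1), (W3,J4), (W4,J2), (W5,J3)}
All 5 vertices on the smaller side are matched.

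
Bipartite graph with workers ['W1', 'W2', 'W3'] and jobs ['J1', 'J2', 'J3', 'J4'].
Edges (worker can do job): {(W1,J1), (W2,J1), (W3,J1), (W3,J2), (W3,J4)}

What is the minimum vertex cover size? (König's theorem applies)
Minimum vertex cover size = 2

By König's theorem: in bipartite graphs,
min vertex cover = max matching = 2

Maximum matching has size 2, so minimum vertex cover also has size 2.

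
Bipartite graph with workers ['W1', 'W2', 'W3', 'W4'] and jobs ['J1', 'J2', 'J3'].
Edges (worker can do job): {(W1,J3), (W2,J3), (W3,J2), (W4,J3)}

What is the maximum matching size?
Maximum matching size = 2

Maximum matching: {(W3,J2), (W4,J3)}
Size: 2

This assigns 2 workers to 2 distinct jobs.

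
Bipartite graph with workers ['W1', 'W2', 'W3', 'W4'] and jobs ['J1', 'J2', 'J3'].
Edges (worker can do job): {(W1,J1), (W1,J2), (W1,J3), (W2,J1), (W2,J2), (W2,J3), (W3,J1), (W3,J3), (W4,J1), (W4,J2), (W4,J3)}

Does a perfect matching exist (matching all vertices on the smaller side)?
Yes, perfect matching exists (size 3)

Perfect matching: {(W1,J2), (W3,J1), (W4,J3)}
All 3 vertices on the smaller side are matched.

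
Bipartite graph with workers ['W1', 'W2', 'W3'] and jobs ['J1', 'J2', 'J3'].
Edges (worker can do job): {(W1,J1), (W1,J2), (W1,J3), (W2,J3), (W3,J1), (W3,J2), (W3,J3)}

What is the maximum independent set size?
Maximum independent set = 3

By König's theorem:
- Min vertex cover = Max matching = 3
- Max independent set = Total vertices - Min vertex cover
- Max independent set = 6 - 3 = 3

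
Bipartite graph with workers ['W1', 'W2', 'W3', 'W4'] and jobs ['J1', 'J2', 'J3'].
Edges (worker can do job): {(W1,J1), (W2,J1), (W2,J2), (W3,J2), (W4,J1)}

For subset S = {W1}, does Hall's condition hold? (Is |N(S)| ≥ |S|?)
Yes: |N(S)| = 1, |S| = 1

Subset S = {W1}
Neighbors N(S) = {J1}

|N(S)| = 1, |S| = 1
Hall's condition: |N(S)| ≥ |S| is satisfied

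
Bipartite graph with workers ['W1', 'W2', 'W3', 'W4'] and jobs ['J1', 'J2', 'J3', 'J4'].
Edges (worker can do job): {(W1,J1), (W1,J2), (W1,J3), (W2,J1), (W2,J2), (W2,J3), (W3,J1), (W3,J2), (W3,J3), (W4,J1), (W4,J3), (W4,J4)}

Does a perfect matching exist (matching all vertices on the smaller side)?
Yes, perfect matching exists (size 4)

Perfect matching: {(W1,J2), (W2,J1), (W3,J3), (W4,J4)}
All 4 vertices on the smaller side are matched.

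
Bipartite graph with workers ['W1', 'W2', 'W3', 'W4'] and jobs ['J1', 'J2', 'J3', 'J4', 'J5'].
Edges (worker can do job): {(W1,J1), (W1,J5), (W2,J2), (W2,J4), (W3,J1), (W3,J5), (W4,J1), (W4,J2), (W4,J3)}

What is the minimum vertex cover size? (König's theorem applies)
Minimum vertex cover size = 4

By König's theorem: in bipartite graphs,
min vertex cover = max matching = 4

Maximum matching has size 4, so minimum vertex cover also has size 4.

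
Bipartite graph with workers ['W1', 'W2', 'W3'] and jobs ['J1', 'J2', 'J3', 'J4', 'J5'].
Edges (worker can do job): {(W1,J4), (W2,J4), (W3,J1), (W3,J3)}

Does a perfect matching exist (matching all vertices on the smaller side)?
No, maximum matching has size 2 < 3

Maximum matching has size 2, need 3 for perfect matching.
Unmatched workers: ['W2']
Unmatched jobs: ['J5', 'J2', 'J1']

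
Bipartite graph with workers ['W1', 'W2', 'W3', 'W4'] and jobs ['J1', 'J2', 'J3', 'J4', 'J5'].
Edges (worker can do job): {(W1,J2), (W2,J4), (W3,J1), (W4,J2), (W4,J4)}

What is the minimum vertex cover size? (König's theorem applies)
Minimum vertex cover size = 3

By König's theorem: in bipartite graphs,
min vertex cover = max matching = 3

Maximum matching has size 3, so minimum vertex cover also has size 3.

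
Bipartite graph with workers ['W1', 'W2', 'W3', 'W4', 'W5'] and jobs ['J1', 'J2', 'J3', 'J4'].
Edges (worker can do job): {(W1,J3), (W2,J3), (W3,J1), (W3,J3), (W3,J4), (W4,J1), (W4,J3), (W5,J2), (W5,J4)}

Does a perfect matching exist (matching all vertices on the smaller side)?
Yes, perfect matching exists (size 4)

Perfect matching: {(W1,J3), (W3,J4), (W4,J1), (W5,J2)}
All 4 vertices on the smaller side are matched.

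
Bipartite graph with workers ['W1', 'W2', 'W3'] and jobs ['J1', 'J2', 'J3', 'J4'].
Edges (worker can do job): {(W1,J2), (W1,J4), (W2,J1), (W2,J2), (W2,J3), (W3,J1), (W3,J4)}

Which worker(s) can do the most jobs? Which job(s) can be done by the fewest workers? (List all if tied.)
Most versatile: W2 (3 jobs); Least covered: J3 (1 workers)

Worker degrees (jobs they can do): W1:2, W2:3, W3:2
Job degrees (workers who can do it): J1:2, J2:2, J3:1, J4:2

Maximum worker degree is 3, achieved by: W2
Minimum job degree is 1, achieved by: J3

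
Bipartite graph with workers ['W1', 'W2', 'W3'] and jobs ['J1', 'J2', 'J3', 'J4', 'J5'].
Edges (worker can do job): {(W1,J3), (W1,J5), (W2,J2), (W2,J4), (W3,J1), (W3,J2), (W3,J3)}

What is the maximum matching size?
Maximum matching size = 3

Maximum matching: {(W1,J3), (W2,J2), (W3,J1)}
Size: 3

This assigns 3 workers to 3 distinct jobs.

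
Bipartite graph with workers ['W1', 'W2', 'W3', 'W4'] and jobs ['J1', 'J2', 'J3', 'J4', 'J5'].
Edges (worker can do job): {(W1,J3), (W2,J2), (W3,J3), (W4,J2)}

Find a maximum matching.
Matching: {(W3,J3), (W4,J2)}

Maximum matching (size 2):
  W3 → J3
  W4 → J2

Each worker is assigned to at most one job, and each job to at most one worker.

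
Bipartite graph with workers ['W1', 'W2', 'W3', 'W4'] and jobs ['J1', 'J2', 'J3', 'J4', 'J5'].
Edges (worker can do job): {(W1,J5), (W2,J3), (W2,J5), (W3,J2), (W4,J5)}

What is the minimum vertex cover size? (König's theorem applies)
Minimum vertex cover size = 3

By König's theorem: in bipartite graphs,
min vertex cover = max matching = 3

Maximum matching has size 3, so minimum vertex cover also has size 3.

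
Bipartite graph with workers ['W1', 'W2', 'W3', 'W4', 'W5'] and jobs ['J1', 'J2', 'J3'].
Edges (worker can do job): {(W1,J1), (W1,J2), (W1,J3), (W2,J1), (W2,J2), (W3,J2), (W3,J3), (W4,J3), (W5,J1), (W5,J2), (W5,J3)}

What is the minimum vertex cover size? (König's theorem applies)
Minimum vertex cover size = 3

By König's theorem: in bipartite graphs,
min vertex cover = max matching = 3

Maximum matching has size 3, so minimum vertex cover also has size 3.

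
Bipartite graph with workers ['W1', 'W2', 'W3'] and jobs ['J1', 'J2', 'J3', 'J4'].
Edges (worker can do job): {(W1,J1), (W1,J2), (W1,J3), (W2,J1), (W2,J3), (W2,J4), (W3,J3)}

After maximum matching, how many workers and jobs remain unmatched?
Unmatched: 0 workers, 1 jobs

Maximum matching size: 3
Workers: 3 total, 3 matched, 0 unmatched
Jobs: 4 total, 3 matched, 1 unmatched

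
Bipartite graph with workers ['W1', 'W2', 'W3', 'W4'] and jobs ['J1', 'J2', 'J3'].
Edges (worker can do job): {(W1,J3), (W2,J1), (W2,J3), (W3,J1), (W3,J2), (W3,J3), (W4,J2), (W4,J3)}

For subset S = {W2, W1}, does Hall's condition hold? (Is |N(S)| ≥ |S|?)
Yes: |N(S)| = 2, |S| = 2

Subset S = {W2, W1}
Neighbors N(S) = {J1, J3}

|N(S)| = 2, |S| = 2
Hall's condition: |N(S)| ≥ |S| is satisfied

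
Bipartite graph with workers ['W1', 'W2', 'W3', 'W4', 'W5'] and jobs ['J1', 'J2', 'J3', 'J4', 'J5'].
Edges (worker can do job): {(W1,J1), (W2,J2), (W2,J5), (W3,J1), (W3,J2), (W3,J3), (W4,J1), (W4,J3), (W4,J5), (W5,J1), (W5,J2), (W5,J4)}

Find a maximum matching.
Matching: {(W1,J1), (W2,J5), (W3,J2), (W4,J3), (W5,J4)}

Maximum matching (size 5):
  W1 → J1
  W2 → J5
  W3 → J2
  W4 → J3
  W5 → J4

Each worker is assigned to at most one job, and each job to at most one worker.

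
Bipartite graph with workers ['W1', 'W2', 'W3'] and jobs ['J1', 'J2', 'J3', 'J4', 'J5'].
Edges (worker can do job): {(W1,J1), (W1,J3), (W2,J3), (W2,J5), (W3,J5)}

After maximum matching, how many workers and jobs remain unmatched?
Unmatched: 0 workers, 2 jobs

Maximum matching size: 3
Workers: 3 total, 3 matched, 0 unmatched
Jobs: 5 total, 3 matched, 2 unmatched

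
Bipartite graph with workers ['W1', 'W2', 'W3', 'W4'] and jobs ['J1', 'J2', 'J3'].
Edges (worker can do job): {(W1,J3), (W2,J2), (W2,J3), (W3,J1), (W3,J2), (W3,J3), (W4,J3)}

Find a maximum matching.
Matching: {(W2,J2), (W3,J1), (W4,J3)}

Maximum matching (size 3):
  W2 → J2
  W3 → J1
  W4 → J3

Each worker is assigned to at most one job, and each job to at most one worker.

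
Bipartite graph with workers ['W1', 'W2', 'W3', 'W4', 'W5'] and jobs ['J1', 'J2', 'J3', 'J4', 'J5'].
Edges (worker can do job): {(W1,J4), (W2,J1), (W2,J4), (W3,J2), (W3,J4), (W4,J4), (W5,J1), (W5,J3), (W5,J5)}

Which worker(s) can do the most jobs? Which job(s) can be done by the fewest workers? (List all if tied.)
Most versatile: W5 (3 jobs); Least covered: J2, J3, J5 (1 workers)

Worker degrees (jobs they can do): W1:1, W2:2, W3:2, W4:1, W5:3
Job degrees (workers who can do it): J1:2, J2:1, J3:1, J4:4, J5:1

Maximum worker degree is 3, achieved by: W5
Minimum job degree is 1, achieved by: J2, J3, J5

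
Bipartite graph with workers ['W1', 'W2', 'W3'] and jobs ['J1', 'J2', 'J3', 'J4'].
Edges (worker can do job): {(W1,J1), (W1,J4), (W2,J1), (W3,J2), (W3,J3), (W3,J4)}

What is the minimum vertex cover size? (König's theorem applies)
Minimum vertex cover size = 3

By König's theorem: in bipartite graphs,
min vertex cover = max matching = 3

Maximum matching has size 3, so minimum vertex cover also has size 3.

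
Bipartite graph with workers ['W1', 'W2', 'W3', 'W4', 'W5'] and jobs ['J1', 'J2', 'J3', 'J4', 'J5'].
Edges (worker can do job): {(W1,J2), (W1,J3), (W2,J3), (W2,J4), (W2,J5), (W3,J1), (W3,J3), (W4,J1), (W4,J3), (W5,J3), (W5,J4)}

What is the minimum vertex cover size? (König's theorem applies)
Minimum vertex cover size = 5

By König's theorem: in bipartite graphs,
min vertex cover = max matching = 5

Maximum matching has size 5, so minimum vertex cover also has size 5.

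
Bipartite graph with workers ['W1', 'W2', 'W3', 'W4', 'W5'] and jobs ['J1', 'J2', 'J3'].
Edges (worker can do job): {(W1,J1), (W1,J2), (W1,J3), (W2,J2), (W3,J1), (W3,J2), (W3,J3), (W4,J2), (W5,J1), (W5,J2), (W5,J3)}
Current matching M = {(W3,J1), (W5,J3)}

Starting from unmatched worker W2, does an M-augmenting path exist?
Yes: W2 → J2

An M-augmenting path alternates non-matching / matching edges, starting and ending at unmatched vertices.
Path: W2 → J2
(J2 is unmatched in M, so the path is augmenting.)
Flipping edges along this path would increase |M| from 2 to 3.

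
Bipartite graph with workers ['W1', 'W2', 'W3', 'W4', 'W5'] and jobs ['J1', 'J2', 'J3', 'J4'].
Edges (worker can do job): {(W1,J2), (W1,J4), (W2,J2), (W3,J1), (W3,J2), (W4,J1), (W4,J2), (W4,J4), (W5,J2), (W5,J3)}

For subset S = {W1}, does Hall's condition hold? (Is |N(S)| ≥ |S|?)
Yes: |N(S)| = 2, |S| = 1

Subset S = {W1}
Neighbors N(S) = {J2, J4}

|N(S)| = 2, |S| = 1
Hall's condition: |N(S)| ≥ |S| is satisfied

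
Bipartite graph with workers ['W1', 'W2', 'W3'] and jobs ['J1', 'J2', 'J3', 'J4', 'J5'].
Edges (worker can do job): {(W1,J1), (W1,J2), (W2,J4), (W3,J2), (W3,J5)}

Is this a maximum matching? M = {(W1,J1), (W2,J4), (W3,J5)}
Yes, size 3 is maximum

Proposed matching has size 3.
Maximum matching size for this graph: 3.

This is a maximum matching.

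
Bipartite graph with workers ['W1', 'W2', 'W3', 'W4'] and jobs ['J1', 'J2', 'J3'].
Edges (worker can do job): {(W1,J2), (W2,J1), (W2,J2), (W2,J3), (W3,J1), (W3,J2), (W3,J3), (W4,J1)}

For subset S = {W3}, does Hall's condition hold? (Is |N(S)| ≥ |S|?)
Yes: |N(S)| = 3, |S| = 1

Subset S = {W3}
Neighbors N(S) = {J1, J2, J3}

|N(S)| = 3, |S| = 1
Hall's condition: |N(S)| ≥ |S| is satisfied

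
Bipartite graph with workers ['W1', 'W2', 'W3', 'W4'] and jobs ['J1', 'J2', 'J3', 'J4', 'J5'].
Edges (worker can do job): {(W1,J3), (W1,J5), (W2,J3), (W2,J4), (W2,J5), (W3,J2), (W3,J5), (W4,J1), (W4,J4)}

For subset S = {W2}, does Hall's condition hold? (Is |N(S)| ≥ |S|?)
Yes: |N(S)| = 3, |S| = 1

Subset S = {W2}
Neighbors N(S) = {J3, J4, J5}

|N(S)| = 3, |S| = 1
Hall's condition: |N(S)| ≥ |S| is satisfied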